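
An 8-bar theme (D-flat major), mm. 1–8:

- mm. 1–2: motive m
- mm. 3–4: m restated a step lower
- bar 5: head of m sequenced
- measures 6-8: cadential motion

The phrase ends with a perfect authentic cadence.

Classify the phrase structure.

sentence

Basic idea (measures 1–2) + its repetition (bars 3-4) form the presentation; fragmentation and cadence (mm. 5–8) form the continuation — the 8-bar whole is a sentence.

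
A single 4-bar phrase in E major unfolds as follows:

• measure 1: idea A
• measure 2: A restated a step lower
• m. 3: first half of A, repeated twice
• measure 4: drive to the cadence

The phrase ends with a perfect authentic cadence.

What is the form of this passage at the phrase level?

sentence

Basic idea (m. 1) + its repetition (bar 2) form the presentation; fragmentation and cadence (bars 3-4) form the continuation — the 4-bar whole is a sentence.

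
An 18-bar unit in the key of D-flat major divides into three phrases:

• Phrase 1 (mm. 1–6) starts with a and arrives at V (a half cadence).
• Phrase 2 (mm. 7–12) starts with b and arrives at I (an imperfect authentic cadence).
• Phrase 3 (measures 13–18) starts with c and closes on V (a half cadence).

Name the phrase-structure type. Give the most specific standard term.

The final phrase closes with a half cadence, which is not stronger than the preceding imperfect authentic cadence; the 3 phrases lack an overall antecedent–consequent design and so form a phrase group.

phrase group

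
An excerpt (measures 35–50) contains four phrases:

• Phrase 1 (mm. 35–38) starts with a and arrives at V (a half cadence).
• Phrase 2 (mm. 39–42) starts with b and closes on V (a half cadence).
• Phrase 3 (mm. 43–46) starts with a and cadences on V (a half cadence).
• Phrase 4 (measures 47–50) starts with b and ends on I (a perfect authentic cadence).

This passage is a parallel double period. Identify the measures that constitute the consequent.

In a double period the four phrases pair into a large antecedent (phrases 1–2, ending half cadence) and a large consequent (phrases 3–4, ending perfect authentic cadence). The consequent spans measures 43–50.

measures 43–50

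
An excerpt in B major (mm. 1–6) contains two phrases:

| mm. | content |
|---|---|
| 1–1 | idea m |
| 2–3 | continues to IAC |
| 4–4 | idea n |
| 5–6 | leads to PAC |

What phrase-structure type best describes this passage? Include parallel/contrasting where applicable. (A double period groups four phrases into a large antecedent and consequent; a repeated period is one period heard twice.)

contrasting period

Phrase 1 ends with an imperfect authentic cadence (weaker) and phrase 2 with a perfect authentic cadence (stronger): antecedent + consequent = a period.
The two phrases open with different material (m / n), so the period is contrasting.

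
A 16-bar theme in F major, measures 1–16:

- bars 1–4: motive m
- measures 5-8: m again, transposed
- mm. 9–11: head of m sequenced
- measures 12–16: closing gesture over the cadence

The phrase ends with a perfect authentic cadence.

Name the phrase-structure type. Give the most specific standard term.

sentence

Basic idea (bars 1–4) + its repetition (mm. 5-8) form the presentation; fragmentation and cadence (bars 9-16) form the continuation — the 16-bar whole is a sentence.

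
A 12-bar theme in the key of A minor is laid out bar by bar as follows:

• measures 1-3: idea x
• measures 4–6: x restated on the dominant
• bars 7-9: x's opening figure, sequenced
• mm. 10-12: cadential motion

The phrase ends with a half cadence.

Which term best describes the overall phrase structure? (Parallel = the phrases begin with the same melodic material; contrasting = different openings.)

sentence

Basic idea (mm. 1–3) + its repetition (bars 4-6) form the presentation; fragmentation and cadence (measures 7-12) form the continuation — the 12-bar whole is a sentence.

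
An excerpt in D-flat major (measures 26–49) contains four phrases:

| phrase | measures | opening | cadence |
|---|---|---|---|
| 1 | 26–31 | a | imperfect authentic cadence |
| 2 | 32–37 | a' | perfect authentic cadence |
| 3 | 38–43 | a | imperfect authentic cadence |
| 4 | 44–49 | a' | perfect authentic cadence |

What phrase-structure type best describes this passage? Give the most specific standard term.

The cadence pattern IAC–PAC–IAC–PAC is weak–strong twice, and phrases 3–4 restate phrases 1–2: a period heard twice, not a double period (which would end weakly at phrase 2).

repeated period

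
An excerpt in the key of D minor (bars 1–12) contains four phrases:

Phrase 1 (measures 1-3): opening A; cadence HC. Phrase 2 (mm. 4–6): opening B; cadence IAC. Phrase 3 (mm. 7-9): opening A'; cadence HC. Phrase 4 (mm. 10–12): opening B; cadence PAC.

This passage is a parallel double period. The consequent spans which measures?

In a double period the four phrases pair into a large antecedent (phrases 1–2, ending imperfect authentic cadence) and a large consequent (phrases 3–4, ending perfect authentic cadence). The consequent spans bars 7–12.

measures 7–12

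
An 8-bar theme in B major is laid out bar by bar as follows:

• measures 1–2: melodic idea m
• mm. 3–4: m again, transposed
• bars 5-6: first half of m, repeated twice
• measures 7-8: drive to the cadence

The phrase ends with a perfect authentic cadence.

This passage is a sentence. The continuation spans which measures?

measures 5–8

After the presentation (bars 1–4), the continuation covers the fragmentation through the cadence: measures 5-8.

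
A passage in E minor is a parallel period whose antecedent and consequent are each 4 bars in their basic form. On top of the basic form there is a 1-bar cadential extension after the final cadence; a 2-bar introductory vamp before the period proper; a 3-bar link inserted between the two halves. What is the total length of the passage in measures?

14 measures

Basic parallel period: 4 + 4 = 8 bars.
8 (basic form) + 1 (cadential extension) + 2 (introduction) + 3 (link) = 14.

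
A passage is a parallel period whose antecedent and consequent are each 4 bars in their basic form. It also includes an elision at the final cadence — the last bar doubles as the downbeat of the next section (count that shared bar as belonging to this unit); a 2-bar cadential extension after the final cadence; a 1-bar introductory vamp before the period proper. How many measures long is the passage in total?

Basic parallel period: 4 + 4 = 8 bars.
8 (basic form) + 2 (cadential extension) + 1 (introduction) = 11.
The elision shares a bar with the next section but does not change this unit's count.

11 measures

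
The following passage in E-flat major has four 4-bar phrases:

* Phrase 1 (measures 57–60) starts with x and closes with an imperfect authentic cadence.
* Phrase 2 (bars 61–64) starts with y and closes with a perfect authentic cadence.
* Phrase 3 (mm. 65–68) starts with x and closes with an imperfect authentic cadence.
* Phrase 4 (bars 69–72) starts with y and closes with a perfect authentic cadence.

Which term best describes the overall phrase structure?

The cadence pattern IAC–PAC–IAC–PAC is weak–strong twice, and phrases 3–4 restate phrases 1–2: a period heard twice, not a double period (which would end weakly at phrase 2).

repeated period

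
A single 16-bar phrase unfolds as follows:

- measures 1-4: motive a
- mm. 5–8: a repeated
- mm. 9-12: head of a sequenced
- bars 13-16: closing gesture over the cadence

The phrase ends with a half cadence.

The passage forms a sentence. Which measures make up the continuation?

After the presentation (mm. 1-8), the continuation covers the fragmentation through the cadence: mm. 9–16.

measures 9–16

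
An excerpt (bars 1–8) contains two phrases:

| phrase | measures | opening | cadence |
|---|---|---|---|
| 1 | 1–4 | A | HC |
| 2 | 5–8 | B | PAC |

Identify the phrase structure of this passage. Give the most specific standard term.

Phrase 1 ends with a half cadence (weaker) and phrase 2 with a perfect authentic cadence (stronger): antecedent + consequent = a period.
The two phrases open with different material (A / B), so the period is contrasting.

contrasting period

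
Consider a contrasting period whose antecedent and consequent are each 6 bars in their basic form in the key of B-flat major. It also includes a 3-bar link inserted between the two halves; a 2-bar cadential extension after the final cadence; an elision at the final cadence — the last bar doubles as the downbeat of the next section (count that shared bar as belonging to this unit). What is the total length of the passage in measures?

17 measures

Basic contrasting period: 6 + 6 = 12 bars.
12 (basic form) + 3 (link) + 2 (cadential extension) = 17.
The elision shares a bar with the next section but does not change this unit's count.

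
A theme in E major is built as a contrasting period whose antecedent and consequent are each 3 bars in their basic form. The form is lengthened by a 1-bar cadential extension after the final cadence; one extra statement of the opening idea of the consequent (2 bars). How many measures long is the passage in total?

Basic contrasting period: 3 + 3 = 6 bars.
6 (basic form) + 1 (cadential extension) + 2 (extra statement) = 9.

9 measures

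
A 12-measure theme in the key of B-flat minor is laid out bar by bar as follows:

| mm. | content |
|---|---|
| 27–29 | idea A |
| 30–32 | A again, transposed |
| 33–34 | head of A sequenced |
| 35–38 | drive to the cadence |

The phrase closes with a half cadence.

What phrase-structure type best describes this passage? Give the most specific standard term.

sentence

Basic idea (bars 27-29) + its repetition (mm. 30–32) form the presentation; fragmentation and cadence (mm. 33–38) form the continuation — the 12-bar whole is a sentence.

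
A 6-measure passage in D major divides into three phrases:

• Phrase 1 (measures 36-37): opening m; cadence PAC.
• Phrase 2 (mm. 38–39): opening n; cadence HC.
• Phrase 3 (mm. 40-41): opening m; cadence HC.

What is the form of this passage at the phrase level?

phrase group

The final phrase closes with a half cadence, which is not stronger than the preceding half cadence; the 3 phrases lack an overall antecedent–consequent design and so form a phrase group.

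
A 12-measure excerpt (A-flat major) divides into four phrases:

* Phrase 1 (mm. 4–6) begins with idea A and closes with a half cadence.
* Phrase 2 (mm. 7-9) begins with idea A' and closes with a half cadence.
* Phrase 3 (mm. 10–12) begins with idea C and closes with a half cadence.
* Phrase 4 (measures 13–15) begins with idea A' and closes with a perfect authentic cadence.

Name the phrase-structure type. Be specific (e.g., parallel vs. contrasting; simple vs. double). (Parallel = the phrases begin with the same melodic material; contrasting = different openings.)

Four phrases in two halves: the first half (measures 4–9) ends with a half cadence, the second (mm. 10–15) with a perfect authentic cadence — a large antecedent–consequent pair, i.e. a double period.
Phrase 3 begins with different material from phrase 1, making it contrasting.

contrasting double period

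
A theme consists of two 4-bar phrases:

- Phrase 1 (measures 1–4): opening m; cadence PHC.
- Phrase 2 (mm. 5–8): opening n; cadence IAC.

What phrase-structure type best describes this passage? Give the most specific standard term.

contrasting period

Phrase 1 ends with a Phrygian half cadence (weaker) and phrase 2 with an imperfect authentic cadence (stronger): antecedent + consequent = a period.
The two phrases open with different material (m / n), so the period is contrasting.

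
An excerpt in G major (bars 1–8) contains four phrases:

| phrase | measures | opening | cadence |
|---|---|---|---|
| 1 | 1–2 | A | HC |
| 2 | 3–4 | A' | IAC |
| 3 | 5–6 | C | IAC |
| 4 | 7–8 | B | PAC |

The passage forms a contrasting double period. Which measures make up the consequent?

measures 5–8

In a double period the four phrases pair into a large antecedent (phrases 1–2, ending imperfect authentic cadence) and a large consequent (phrases 3–4, ending perfect authentic cadence). The consequent spans bars 5–8.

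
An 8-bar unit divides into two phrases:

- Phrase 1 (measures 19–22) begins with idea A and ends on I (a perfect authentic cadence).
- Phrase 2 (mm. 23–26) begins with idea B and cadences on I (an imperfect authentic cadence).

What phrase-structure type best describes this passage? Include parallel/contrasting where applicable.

The second phrase closes with an imperfect authentic cadence, which is not stronger than the first phrase's perfect authentic cadence; without a weak→strong cadential pair there is no antecedent–consequent relationship, so this is a phrase group rather than a period.

phrase group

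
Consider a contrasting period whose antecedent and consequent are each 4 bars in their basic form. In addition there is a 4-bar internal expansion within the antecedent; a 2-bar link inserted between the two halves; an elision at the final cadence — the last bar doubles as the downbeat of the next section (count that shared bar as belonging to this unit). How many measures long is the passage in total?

14 measures

Basic contrasting period: 4 + 4 = 8 bars.
8 (basic form) + 4 (internal expansion) + 2 (link) = 14.
The elision shares a bar with the next section but does not change this unit's count.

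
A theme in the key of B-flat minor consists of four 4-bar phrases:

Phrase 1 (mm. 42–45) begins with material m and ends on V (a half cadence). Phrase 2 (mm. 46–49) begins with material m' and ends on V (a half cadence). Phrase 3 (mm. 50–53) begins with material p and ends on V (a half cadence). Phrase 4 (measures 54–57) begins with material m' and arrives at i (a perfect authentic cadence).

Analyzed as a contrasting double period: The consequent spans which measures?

measures 50–57

In a double period the four phrases pair into a large antecedent (phrases 1–2, ending half cadence) and a large consequent (phrases 3–4, ending perfect authentic cadence). The consequent spans bars 50–57.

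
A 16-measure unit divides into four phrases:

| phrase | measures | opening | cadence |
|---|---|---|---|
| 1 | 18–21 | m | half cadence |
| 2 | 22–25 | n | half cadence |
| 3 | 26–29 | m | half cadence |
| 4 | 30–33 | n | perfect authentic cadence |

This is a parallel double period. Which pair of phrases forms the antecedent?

phrases 1 and 2

In a double period the first pair of phrases (ending half cadence) is the large antecedent and the second pair (ending perfect authentic cadence) is the large consequent; the antecedent is phrases 1 and 2.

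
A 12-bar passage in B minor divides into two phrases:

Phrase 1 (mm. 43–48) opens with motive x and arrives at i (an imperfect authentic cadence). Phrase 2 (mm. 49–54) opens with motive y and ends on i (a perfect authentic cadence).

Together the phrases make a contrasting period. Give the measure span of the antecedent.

measures 43–48

The phrase ending with the weaker cadence (imperfect authentic cadence) is the antecedent; the one ending more conclusively (perfect authentic cadence) is the consequent. The antecedent is measures 43–48.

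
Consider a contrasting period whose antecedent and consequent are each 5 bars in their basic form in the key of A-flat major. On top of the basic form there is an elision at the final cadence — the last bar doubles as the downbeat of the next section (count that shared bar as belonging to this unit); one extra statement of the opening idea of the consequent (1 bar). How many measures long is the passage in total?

11 measures

Basic contrasting period: 5 + 5 = 10 bars.
10 (basic form) + 1 (extra statement) = 11.
The elision shares a bar with the next section but does not change this unit's count.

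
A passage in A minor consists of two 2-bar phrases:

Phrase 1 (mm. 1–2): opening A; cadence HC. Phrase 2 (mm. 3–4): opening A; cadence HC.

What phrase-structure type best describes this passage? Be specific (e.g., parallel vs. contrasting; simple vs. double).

Both phrases have the same opening (A) and the same cadence (half cadence): the second is a restatement, not a consequent, so this is a repeated phrase rather than a period.

repeated phrase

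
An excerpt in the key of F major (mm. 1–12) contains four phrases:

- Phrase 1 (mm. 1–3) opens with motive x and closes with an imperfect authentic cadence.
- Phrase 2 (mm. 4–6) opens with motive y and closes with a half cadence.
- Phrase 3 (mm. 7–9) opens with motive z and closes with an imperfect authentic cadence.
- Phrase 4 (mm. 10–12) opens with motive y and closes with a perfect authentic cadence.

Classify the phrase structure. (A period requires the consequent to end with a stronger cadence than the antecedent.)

contrasting double period

Four phrases in two halves: the first half (bars 1–6) ends with a half cadence, the second (mm. 7-12) with a perfect authentic cadence — a large antecedent–consequent pair, i.e. a double period.
Phrase 3 begins with different material from phrase 1, making it contrasting.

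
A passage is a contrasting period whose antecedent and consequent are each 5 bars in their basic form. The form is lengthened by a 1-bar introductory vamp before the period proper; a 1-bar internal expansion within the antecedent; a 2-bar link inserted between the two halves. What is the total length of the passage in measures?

Basic contrasting period: 5 + 5 = 10 bars.
10 (basic form) + 1 (introduction) + 1 (internal expansion) + 2 (link) = 14.

14 measures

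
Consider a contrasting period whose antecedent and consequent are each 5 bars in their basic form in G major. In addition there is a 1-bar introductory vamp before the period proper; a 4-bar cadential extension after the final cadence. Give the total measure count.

15 measures

Basic contrasting period: 5 + 5 = 10 bars.
10 (basic form) + 1 (introduction) + 4 (cadential extension) = 15.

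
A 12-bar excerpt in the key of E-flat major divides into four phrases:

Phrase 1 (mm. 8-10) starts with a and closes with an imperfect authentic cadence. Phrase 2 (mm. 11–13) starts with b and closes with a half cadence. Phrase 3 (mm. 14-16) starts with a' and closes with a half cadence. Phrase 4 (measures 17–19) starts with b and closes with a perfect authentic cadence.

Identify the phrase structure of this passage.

parallel double period

Four phrases in two halves: the first half (measures 8–13) ends with a half cadence, the second (mm. 14-19) with a perfect authentic cadence — a large antecedent–consequent pair, i.e. a double period.
Phrase 3 begins with the same material as phrase 1, making it parallel.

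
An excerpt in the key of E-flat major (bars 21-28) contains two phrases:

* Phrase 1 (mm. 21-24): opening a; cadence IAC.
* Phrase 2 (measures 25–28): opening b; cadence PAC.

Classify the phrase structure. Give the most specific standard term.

Phrase 1 ends with an imperfect authentic cadence (weaker) and phrase 2 with a perfect authentic cadence (stronger): antecedent + consequent = a period.
The two phrases open with different material (a / b), so the period is contrasting.

contrasting period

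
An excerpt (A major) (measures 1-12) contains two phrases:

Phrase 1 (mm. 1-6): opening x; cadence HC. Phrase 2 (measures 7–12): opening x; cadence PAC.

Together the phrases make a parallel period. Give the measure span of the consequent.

measures 7–12

The phrase ending with the weaker cadence (half cadence) is the antecedent; the one ending more conclusively (perfect authentic cadence) is the consequent. The consequent is measures 7–12.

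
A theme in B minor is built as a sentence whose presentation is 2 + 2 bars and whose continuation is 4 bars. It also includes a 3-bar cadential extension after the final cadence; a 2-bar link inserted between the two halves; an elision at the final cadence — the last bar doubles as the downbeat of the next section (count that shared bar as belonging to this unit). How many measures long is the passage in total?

Basic sentence: 2 + 2 + 4 = 8 bars.
8 (basic form) + 3 (cadential extension) + 2 (link) = 13.
The elision shares a bar with the next section but does not change this unit's count.

13 measures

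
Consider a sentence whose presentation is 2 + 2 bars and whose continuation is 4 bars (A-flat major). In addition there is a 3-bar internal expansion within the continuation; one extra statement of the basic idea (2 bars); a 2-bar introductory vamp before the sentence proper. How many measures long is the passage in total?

15 measures

Basic sentence: 2 + 2 + 4 = 8 bars.
8 (basic form) + 3 (internal expansion) + 2 (extra statement) + 2 (introduction) = 15.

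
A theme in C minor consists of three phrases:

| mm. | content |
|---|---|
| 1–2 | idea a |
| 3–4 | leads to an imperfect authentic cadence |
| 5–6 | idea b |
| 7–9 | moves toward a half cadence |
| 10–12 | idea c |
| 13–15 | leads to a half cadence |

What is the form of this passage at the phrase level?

The final phrase closes with a half cadence, which is not stronger than the preceding half cadence; the 3 phrases lack an overall antecedent–consequent design and so form a phrase group.

phrase group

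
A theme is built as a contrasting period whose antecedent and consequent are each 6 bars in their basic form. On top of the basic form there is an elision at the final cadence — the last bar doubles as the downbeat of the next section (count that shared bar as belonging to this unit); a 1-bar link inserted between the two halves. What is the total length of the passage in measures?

13 measures

Basic contrasting period: 6 + 6 = 12 bars.
12 (basic form) + 1 (link) = 13.
The elision shares a bar with the next section but does not change this unit's count.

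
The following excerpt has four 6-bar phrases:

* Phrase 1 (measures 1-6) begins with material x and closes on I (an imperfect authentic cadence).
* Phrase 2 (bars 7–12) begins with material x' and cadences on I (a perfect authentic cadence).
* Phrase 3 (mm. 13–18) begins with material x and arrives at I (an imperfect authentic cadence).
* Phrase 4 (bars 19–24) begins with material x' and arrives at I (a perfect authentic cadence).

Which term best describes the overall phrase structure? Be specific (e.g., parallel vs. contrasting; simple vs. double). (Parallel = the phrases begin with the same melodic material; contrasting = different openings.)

The cadence pattern IAC–PAC–IAC–PAC is weak–strong twice, and phrases 3–4 restate phrases 1–2: a period heard twice, not a double period (which would end weakly at phrase 2).

repeated period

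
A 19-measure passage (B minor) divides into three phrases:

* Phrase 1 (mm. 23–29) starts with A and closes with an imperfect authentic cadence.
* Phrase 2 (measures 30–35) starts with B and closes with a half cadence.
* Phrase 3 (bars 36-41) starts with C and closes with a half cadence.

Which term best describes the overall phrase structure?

The final phrase closes with a half cadence, which is not stronger than the preceding half cadence; the 3 phrases lack an overall antecedent–consequent design and so form a phrase group.

phrase group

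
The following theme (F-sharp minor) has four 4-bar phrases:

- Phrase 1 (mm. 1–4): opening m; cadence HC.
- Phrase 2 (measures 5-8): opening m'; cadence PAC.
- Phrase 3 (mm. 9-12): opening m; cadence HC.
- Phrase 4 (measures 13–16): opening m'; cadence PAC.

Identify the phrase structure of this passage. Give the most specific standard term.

repeated period

The cadence pattern HC–PAC–HC–PAC is weak–strong twice, and phrases 3–4 restate phrases 1–2: a period heard twice, not a double period (which would end weakly at phrase 2).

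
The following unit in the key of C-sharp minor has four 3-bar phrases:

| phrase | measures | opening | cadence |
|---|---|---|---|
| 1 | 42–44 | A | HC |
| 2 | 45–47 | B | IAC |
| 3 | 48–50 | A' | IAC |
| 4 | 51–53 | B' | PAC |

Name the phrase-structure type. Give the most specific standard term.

Four phrases in two halves: the first half (mm. 42-47) ends with an imperfect authentic cadence, the second (mm. 48-53) with a perfect authentic cadence — a large antecedent–consequent pair, i.e. a double period.
Phrase 3 begins with the same material as phrase 1, making it parallel.

parallel double period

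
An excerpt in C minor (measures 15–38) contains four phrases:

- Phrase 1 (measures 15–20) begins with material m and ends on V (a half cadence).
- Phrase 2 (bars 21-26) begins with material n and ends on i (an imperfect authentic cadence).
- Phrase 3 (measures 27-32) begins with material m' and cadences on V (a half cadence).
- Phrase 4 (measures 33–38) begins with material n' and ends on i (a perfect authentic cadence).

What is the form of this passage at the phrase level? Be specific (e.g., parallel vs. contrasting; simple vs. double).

Four phrases in two halves: the first half (bars 15-26) ends with an imperfect authentic cadence, the second (bars 27–38) with a perfect authentic cadence — a large antecedent–consequent pair, i.e. a double period.
Phrase 3 begins with the same material as phrase 1, making it parallel.

parallel double period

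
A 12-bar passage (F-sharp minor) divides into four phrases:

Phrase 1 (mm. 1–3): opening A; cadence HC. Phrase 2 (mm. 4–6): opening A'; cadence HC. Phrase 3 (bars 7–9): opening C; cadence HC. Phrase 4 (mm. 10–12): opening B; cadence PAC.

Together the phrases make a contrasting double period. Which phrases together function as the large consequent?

In a double period the first pair of phrases (ending half cadence) is the large antecedent and the second pair (ending perfect authentic cadence) is the large consequent; the consequent is phrases 3 and 4.

phrases 3 and 4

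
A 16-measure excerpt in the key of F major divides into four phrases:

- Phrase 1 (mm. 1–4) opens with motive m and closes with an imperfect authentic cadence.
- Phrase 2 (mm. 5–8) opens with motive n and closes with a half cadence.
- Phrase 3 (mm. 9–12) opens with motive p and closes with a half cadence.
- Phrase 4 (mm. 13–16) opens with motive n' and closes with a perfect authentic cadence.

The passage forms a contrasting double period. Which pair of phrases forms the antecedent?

phrases 1 and 2

In a double period the first pair of phrases (ending half cadence) is the large antecedent and the second pair (ending perfect authentic cadence) is the large consequent; the antecedent is phrases 1 and 2.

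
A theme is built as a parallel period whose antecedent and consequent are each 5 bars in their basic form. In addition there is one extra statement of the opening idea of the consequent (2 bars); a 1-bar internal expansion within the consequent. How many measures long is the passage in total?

Basic parallel period: 5 + 5 = 10 bars.
10 (basic form) + 2 (extra statement) + 1 (internal expansion) = 13.

13 measures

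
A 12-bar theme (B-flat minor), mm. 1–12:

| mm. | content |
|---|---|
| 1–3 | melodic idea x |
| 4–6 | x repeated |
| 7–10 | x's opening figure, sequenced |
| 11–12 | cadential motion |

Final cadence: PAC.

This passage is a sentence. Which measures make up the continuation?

measures 7–12

After the presentation (bars 1-6), the continuation covers the fragmentation through the cadence: mm. 7-12.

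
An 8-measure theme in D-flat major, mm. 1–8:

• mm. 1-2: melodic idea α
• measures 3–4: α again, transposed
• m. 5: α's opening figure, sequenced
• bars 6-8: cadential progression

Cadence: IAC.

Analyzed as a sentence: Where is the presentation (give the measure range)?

measures 1–4

The presentation of a sentence is the basic idea (measures 1-2) plus its repetition (measures 3–4); the presentation is therefore measures 1–4.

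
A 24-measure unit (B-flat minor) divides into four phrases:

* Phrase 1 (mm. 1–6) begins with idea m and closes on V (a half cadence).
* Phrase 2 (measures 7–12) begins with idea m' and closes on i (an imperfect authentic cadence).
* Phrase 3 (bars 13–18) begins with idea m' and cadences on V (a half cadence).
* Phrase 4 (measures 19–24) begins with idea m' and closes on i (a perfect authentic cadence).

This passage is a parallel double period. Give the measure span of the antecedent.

In a double period the four phrases pair into a large antecedent (phrases 1–2, ending imperfect authentic cadence) and a large consequent (phrases 3–4, ending perfect authentic cadence). The antecedent spans mm. 1–12.

measures 1–12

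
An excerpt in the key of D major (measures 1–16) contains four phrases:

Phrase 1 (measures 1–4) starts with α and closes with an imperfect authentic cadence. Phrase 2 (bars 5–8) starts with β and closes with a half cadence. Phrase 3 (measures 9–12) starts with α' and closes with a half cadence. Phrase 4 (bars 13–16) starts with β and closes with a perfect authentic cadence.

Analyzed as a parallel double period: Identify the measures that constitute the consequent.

measures 9–16

In a double period the four phrases pair into a large antecedent (phrases 1–2, ending half cadence) and a large consequent (phrases 3–4, ending perfect authentic cadence). The consequent spans mm. 9–16.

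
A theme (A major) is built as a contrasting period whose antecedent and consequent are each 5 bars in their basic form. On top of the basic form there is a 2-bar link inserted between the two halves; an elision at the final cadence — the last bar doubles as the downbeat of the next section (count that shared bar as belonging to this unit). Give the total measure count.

Basic contrasting period: 5 + 5 = 10 bars.
10 (basic form) + 2 (link) = 12.
The elision shares a bar with the next section but does not change this unit's count.

12 measures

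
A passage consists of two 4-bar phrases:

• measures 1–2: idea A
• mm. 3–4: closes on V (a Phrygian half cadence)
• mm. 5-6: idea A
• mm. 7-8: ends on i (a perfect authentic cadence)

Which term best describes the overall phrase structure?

parallel period

Phrase 1 ends with a Phrygian half cadence (weaker) and phrase 2 with a perfect authentic cadence (stronger): antecedent + consequent = a period.
The two phrases open with the same material (A / A), so the period is parallel.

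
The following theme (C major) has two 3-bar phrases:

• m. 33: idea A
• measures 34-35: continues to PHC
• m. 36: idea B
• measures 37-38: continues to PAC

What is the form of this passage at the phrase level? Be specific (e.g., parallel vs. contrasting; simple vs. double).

Phrase 1 ends with a Phrygian half cadence (weaker) and phrase 2 with a perfect authentic cadence (stronger): antecedent + consequent = a period.
The two phrases open with different material (A / B), so the period is contrasting.

contrasting period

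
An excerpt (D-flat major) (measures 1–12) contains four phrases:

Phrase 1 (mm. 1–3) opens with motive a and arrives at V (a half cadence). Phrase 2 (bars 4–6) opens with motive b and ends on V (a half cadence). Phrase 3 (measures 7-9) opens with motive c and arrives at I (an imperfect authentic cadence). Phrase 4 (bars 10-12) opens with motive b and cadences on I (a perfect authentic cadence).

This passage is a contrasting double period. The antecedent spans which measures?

In a double period the four phrases pair into a large antecedent (phrases 1–2, ending half cadence) and a large consequent (phrases 3–4, ending perfect authentic cadence). The antecedent spans measures 1–6.

measures 1–6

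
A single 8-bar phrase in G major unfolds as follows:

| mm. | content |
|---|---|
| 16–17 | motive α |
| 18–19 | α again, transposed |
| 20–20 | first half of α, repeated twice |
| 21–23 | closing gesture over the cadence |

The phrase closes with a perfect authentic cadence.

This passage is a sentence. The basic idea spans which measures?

measures 16–17

The presentation of a sentence is the basic idea (mm. 16–17) plus its repetition (mm. 18–19); the basic idea is therefore mm. 16–17.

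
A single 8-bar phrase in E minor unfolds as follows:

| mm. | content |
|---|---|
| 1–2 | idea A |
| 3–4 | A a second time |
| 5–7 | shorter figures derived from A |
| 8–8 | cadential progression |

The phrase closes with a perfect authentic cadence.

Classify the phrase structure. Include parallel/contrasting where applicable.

sentence

Basic idea (bars 1–2) + its repetition (bars 3–4) form the presentation; fragmentation and cadence (mm. 5-8) form the continuation — the 8-bar whole is a sentence.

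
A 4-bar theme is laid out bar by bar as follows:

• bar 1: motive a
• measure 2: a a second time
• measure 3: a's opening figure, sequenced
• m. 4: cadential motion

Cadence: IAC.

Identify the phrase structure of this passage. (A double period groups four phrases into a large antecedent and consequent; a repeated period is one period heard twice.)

sentence

Basic idea (bar 1) + its repetition (bar 2) form the presentation; fragmentation and cadence (mm. 3–4) form the continuation — the 4-bar whole is a sentence.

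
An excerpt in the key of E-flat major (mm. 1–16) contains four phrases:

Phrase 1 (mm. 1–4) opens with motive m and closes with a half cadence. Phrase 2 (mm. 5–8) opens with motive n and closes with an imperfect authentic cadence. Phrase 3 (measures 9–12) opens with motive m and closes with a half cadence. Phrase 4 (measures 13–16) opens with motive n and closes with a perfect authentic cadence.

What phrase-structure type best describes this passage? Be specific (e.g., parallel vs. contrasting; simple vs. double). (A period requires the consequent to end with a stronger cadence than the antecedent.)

parallel double period

Four phrases in two halves: the first half (mm. 1–8) ends with an imperfect authentic cadence, the second (mm. 9-16) with a perfect authentic cadence — a large antecedent–consequent pair, i.e. a double period.
Phrase 3 begins with the same material as phrase 1, making it parallel.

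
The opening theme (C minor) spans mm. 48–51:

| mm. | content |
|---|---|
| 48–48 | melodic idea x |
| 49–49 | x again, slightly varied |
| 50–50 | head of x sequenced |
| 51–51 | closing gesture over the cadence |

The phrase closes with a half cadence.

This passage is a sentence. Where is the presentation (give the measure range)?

The presentation of a sentence is the basic idea (measure 48) plus its repetition (m. 49); the presentation is therefore measures 48–49.

measures 48–49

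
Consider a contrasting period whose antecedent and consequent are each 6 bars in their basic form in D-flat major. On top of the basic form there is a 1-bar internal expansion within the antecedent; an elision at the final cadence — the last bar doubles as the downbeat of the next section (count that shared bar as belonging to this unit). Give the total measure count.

Basic contrasting period: 6 + 6 = 12 bars.
12 (basic form) + 1 (internal expansion) = 13.
The elision shares a bar with the next section but does not change this unit's count.

13 measures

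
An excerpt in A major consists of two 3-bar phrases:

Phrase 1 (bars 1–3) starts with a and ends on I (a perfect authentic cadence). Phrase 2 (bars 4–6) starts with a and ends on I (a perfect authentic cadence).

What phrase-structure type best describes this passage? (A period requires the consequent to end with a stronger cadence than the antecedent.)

repeated phrase

Both phrases have the same opening (a) and the same cadence (perfect authentic cadence): the second is a restatement, not a consequent, so this is a repeated phrase rather than a period.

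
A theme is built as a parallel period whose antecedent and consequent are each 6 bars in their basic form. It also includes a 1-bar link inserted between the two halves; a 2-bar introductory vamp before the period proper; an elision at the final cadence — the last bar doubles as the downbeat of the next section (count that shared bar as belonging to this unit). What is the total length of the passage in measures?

Basic parallel period: 6 + 6 = 12 bars.
12 (basic form) + 1 (link) + 2 (introduction) = 15.
The elision shares a bar with the next section but does not change this unit's count.

15 measures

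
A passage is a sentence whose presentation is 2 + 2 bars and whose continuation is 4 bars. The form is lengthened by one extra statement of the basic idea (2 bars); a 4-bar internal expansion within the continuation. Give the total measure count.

Basic sentence: 2 + 2 + 4 = 8 bars.
8 (basic form) + 2 (extra statement) + 4 (internal expansion) = 14.

14 measures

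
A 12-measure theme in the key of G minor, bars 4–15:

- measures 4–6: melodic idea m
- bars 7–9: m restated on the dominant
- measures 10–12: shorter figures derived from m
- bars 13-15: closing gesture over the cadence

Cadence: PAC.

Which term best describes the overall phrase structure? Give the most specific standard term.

sentence

Basic idea (mm. 4–6) + its repetition (mm. 7-9) form the presentation; fragmentation and cadence (measures 10-15) form the continuation — the 12-bar whole is a sentence.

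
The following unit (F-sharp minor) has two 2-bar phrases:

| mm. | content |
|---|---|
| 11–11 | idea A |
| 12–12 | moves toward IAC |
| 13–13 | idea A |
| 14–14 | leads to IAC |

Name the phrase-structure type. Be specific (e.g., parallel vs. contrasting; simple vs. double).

Both phrases have the same opening (A) and the same cadence (imperfect authentic cadence): the second is a restatement, not a consequent, so this is a repeated phrase rather than a period.

repeated phrase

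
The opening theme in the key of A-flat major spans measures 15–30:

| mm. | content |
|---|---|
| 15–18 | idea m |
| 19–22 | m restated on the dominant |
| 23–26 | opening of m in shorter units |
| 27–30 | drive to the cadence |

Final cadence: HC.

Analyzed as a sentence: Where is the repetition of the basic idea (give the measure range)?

The presentation of a sentence is the basic idea (bars 15-18) plus its repetition (measures 19-22); the repetition of the basic idea is therefore measures 19–22.

measures 19–22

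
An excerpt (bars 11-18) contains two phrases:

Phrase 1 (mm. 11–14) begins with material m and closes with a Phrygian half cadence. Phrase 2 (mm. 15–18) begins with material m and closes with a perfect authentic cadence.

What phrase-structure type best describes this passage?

parallel period

Phrase 1 ends with a Phrygian half cadence (weaker) and phrase 2 with a perfect authentic cadence (stronger): antecedent + consequent = a period.
The two phrases open with the same material (m / m), so the period is parallel.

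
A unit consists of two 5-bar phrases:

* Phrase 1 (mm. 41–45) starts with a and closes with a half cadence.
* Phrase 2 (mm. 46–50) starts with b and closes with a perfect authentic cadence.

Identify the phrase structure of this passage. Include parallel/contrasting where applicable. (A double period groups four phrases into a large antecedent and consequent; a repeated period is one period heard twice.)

Phrase 1 ends with a half cadence (weaker) and phrase 2 with a perfect authentic cadence (stronger): antecedent + consequent = a period.
The two phrases open with different material (a / b), so the period is contrasting.

contrasting period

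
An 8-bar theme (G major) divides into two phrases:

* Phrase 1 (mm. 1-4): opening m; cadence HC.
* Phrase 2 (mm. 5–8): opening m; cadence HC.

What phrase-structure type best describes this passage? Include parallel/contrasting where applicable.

Both phrases have the same opening (m) and the same cadence (half cadence): the second is a restatement, not a consequent, so this is a repeated phrase rather than a period.

repeated phrase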